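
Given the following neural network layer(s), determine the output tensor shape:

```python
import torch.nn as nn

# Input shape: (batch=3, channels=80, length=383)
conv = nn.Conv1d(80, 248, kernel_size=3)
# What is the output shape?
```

Input: (3, 80, 383) -> Output: (3, 248, 381)

Answer: (3, 248, 381)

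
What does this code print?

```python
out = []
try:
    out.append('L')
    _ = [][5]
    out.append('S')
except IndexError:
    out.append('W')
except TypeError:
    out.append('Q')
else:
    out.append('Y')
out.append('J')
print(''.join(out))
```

Execution trace: 'L' (try body) → 'W' (except IndexError) → 'J' (after the try/except). Output: LWJ

Answer: LWJ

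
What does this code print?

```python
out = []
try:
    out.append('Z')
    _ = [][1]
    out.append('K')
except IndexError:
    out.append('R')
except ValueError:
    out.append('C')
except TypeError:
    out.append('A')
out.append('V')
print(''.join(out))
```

Execution trace: 'Z' (try body) → 'R' (except IndexError) → 'V' (after the try/except). Output: ZRV

Answer: ZRV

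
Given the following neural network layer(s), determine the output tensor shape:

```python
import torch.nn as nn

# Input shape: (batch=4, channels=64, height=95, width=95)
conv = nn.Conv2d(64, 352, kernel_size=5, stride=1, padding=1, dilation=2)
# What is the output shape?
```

Input: (4, 64, 95, 95) -> Output: (4, 352, 89, 89)

Answer: (4, 352, 89, 89)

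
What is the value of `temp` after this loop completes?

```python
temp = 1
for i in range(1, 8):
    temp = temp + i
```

Start at 1, add 1 through 7
`temp` takes the values: 1 → 2 → 4 → 7 → 11 → 16 → 22 → 29

Answer: 29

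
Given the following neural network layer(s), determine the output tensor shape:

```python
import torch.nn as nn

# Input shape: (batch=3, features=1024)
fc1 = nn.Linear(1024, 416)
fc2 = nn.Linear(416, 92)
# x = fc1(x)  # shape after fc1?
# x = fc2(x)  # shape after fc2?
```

Input: (3, 1024) -> after fc1: (3, 416) -> Output: (3, 92)

Answer: (3, 92)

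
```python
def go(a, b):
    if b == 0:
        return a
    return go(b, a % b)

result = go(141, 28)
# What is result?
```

go(141, 28) -> go(28, 1) -> go(1, 0) -> 1

Answer: 1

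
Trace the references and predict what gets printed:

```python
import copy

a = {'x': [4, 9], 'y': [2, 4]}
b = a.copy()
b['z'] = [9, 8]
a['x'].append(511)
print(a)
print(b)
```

Key concept: shallow copy of dict with mutable values.
Step by step:
`a = {'x': [4, 9], 'y': [2, 4]}` → a = {'x': [4, 9], 'y': [2, 4]}
`b = a.copy()` → b = {'x': [4, 9], 'y': [2, 4]}
`b['z'] = [9, 8]` → b = {'x': [4, 9], 'y': [2, 4], 'z': [9, 8]}
`a['x'].append(511)` → a = {'x': [4, 9, 511], 'y': [2, 4]}; b = {'x': [4, 9, 511], 'y': [2, 4], 'z': [9, 8]}
`print(a)` → prints {'x': [4, 9, 511], 'y': [2, 4]}
`print(b)` → prints {'x': [4, 9, 511], 'y': [2, 4], 'z': [9, 8]}

Answer:
{'x': [4, 9, 511], 'y': [2, 4]}
{'x': [4, 9, 511], 'y': [2, 4], 'z': [9, 8]}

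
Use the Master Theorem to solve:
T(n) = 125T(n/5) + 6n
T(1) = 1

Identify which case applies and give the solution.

a=125, b=5, f(n)=6n. log_5(125) = 3. Since c=1 < 3, Case 1 applies: T(n) = Θ(n^log_b(a)) = O(n^3).

Answer: O(n^3) - Case 1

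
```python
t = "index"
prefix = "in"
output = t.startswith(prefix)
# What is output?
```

Trace:
`t = "index"` → t = 'index'
`prefix = "in"` → prefix = 'in'
`output = t.startswith(prefix)` → output = True
So output = True

Answer: True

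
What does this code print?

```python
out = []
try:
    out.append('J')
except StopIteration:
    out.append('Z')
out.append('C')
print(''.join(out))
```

Execution trace: 'J' (try body, no exception) → 'C' (after the try/except). Output: JC

Answer: JC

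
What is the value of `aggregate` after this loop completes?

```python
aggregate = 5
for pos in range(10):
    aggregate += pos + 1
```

Start at 5, add 1 to 10 = 60
`aggregate` takes the values: 5 → 6 → 8 → 11 → 15 → 20 → 26 → 33 → 41 → 50 → 60

Answer: 60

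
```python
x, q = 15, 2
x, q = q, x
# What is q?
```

Trace:
`x, q = 15, 2` → x = 15; q = 2
`x, q = q, x` → x = 2; q = 15
So q = 15

Answer: 15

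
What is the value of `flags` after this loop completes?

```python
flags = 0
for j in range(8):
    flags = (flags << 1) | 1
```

Build 8 consecutive 1-bits: 0b11111111
`flags` takes the values: 0 → 1 → 3 → 7 → 15 → 31 → 63 → 127 → 255

Answer: 255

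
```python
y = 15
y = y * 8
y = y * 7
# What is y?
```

Trace:
`y = 15` → y = 15
`y = y * 8` → y = 120
`y = y * 7` → y = 840
So y = 840

Answer: 840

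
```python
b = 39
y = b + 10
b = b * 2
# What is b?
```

Trace:
`b = 39` → b = 39
`y = b + 10` → y = 49
`b = b * 2` → b = 78
So b = 78

Answer: 78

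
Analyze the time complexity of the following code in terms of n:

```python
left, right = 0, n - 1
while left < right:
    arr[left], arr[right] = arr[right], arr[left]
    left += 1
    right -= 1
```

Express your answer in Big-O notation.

This is In-place array reversal. Time complexity: O(n).

Answer: O(n)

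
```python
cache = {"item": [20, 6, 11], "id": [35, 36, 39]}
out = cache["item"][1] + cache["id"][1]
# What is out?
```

Trace:
`cache = {"item": [20, 6, 11], "id": [35, 36, 39]}` → cache = {'item': [20, 6, 11], 'id': [35, 36, 39]}
`out = cache["item"][1] + cache["id"][1]` → out = 42
So out = 42

Answer: 42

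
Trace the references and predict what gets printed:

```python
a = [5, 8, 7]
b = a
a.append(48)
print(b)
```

Key concept: basic list aliasing.
Step by step:
`a = [5, 8, 7]` → a = [5, 8, 7]
`b = a` → b = [5, 8, 7] (same object as a)
`a.append(48)` → a = [5, 8, 7, 48] (same object as b); b = [5, 8, 7, 48] (same object as a)
`print(b)` → prints [5, 8, 7, 48]

Answer: [5, 8, 7, 48]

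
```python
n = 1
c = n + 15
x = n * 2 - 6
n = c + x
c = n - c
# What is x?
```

Trace:
`n = 1` → n = 1
`c = n + 15` → c = 16
`x = n * 2 - 6` → x = -4
`n = c + x` → n = 12
`c = n - c` → c = -4
So x = -4

Answer: -4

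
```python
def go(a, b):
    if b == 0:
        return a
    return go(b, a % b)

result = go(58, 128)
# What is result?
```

go(58, 128) -> go(128, 58) -> go(58, 12) -> go(12, 10) -> go(10, 2) -> go(2, 0) -> 2

Answer: 2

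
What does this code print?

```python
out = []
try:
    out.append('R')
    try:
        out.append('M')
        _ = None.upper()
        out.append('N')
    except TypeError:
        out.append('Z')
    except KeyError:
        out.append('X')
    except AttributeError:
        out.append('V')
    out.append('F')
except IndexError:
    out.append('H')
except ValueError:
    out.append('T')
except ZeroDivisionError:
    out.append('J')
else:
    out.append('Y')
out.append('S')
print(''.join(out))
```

Execution trace: 'R' (try body) → 'M' (inner try body) → 'V' (inner except AttributeError) → 'F' (try body, no exception) → 'Y' (else) → 'S' (after the try/except). Output: RMVFYS

Answer: RMVFYS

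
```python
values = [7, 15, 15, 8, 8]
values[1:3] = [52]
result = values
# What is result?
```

Trace:
`values = [7, 15, 15, 8, 8]` → values = [7, 15, 15, 8, 8]
`values[1:3] = [52]` → values = [7, 52, 8, 8]
`result = values` → result = [7, 52, 8, 8]
So result = [7, 52, 8, 8]

Answer: [7, 52, 8, 8]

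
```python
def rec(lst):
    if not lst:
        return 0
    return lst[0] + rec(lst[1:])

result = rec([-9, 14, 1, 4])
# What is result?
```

(-9) + 14 + 1 + 4 + 0 = 10

Answer: 10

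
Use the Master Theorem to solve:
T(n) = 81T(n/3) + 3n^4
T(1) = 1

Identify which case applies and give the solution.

a=81, b=3, f(n)=3n^4. log_3(81) = 4. Since c=4 = 4, Case 2 applies: T(n) = Θ(n^log_b(a) · log n) = O(n^4 log n).

Answer: O(n^4 log n) - Case 2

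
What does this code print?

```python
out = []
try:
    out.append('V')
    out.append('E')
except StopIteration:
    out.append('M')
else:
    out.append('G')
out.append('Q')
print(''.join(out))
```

Execution trace: 'V' (try body) → 'E' (try body, no exception) → 'G' (else) → 'Q' (after the try/except). Output: VEGQ

Answer: VEGQ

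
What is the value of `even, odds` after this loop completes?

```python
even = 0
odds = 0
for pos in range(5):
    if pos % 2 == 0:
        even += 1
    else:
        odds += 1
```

Count evens and odds in range(5)
`even, odds` takes the values: (0, 0) → (1, 0) → (1, 1) → (2, 1) → (2, 2) → (3, 2)

Answer: 3, 2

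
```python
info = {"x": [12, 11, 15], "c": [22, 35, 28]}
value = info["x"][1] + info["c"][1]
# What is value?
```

Trace:
`info = {"x": [12, 11, 15], "c": [22, 35, 28]}` → info = {'x': [12, 11, 15], 'c': [22, 35, 28]}
`value = info["x"][1] + info["c"][1]` → value = 46
So value = 46

Answer: 46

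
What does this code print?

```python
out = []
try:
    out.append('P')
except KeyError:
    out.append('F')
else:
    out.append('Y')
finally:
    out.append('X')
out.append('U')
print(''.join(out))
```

Execution trace: 'P' (try body, no exception) → 'Y' (else) → 'X' (finally) → 'U' (after the try/except). Output: PYXU

Answer: PYXU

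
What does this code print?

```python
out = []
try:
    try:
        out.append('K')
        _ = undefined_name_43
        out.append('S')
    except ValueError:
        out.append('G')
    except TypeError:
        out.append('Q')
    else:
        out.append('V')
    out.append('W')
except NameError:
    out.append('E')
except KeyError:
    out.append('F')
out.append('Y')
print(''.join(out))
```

Execution trace: 'K' (inner try body) → 'E' (except NameError) → 'Y' (after the try/except). Output: KEY

Answer: KEY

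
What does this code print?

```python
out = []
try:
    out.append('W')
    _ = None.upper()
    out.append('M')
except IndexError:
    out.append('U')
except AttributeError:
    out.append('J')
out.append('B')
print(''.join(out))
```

Execution trace: 'W' (try body) → 'J' (except AttributeError) → 'B' (after the try/except). Output: WJB

Answer: WJB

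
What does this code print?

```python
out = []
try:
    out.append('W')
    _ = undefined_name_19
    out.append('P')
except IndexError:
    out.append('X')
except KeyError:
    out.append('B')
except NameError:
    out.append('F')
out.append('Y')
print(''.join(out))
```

Execution trace: 'W' (try body) → 'F' (except NameError) → 'Y' (after the try/except). Output: WFY

Answer: WFY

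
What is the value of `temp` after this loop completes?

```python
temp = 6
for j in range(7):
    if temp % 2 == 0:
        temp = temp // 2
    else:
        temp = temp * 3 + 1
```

Collatz-style transformation from 6
`temp` takes the values: 6 → 3 → 10 → 5 → 16 → 8 → 4 → 2

Answer: 2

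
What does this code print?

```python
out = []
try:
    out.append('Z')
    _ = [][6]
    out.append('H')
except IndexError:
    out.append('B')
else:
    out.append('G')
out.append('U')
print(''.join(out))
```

Execution trace: 'Z' (try body) → 'B' (except IndexError) → 'U' (after the try/except). Output: ZBU

Answer: ZBU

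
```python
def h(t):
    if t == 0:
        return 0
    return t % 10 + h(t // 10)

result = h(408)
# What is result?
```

Sum of digits of 408: 8 + 0 + 4 = 12

Answer: 12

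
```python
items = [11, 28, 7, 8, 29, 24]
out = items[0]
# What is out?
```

Trace:
`items = [11, 28, 7, 8, 29, 24]` → items = [11, 28, 7, 8, 29, 24]
`out = items[0]` → out = 11
So out = 11

Answer: 11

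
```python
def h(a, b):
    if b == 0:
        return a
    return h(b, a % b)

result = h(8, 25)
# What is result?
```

h(8, 25) -> h(25, 8) -> h(8, 1) -> h(1, 0) -> 1

Answer: 1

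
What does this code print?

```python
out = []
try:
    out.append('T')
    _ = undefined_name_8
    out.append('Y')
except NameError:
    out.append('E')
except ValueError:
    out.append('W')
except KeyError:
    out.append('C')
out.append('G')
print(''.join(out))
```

Execution trace: 'T' (try body) → 'E' (except NameError) → 'G' (after the try/except). Output: TEG

Answer: TEG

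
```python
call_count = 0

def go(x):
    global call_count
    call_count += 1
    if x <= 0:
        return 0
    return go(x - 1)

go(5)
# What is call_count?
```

Linear recursion stepping by 1: 6 calls from x=5 down to ≤0.

Answer: 6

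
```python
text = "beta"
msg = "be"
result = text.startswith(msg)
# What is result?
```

Trace:
`text = "beta"` → text = 'beta'
`msg = "be"` → msg = 'be'
`result = text.startswith(msg)` → result = True
So result = True

Answer: True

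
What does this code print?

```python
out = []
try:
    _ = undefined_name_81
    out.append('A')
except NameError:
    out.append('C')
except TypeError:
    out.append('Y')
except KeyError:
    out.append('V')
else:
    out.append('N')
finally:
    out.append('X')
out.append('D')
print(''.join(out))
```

Execution trace: 'C' (except NameError) → 'X' (finally) → 'D' (after the try/except). Output: CXD

Answer: CXD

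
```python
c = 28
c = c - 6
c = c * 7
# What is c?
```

Trace:
`c = 28` → c = 28
`c = c - 6` → c = 22
`c = c * 7` → c = 154
So c = 154

Answer: 154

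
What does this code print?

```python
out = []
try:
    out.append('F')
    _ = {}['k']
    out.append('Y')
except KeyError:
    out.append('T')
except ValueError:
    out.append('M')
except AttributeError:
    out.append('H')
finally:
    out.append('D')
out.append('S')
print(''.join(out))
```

Execution trace: 'F' (try body) → 'T' (except KeyError) → 'D' (finally) → 'S' (after the try/except). Output: FTDS

Answer: FTDS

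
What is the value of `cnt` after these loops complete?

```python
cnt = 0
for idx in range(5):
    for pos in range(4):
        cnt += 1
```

5 * 4 = 20
`cnt` takes the values: 0 → 1 → 2 → 3 → 4 → 5 → 6 → 7 → 8 → 9 → 10 → 11 → 12 → 13 → 14 → 15 → 16 → 17 → 18 → 19 → 20

Answer: 20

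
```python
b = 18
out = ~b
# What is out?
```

Trace:
`b = 18` → b = 18
`out = ~b` → out = -19
So out = -19

Answer: -19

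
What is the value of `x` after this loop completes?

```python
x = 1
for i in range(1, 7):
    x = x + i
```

Start at 1, add 1 through 6
`x` takes the values: 1 → 2 → 4 → 7 → 11 → 16 → 22

Answer: 22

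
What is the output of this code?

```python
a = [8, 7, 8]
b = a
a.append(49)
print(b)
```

Key concept: basic list aliasing.
Step by step:
`a = [8, 7, 8]` → a = [8, 7, 8]
`b = a` → b = [8, 7, 8] (same object as a)
`a.append(49)` → a = [8, 7, 8, 49] (same object as b); b = [8, 7, 8, 49] (same object as a)
`print(b)` → prints [8, 7, 8, 49]

Answer: [8, 7, 8, 49]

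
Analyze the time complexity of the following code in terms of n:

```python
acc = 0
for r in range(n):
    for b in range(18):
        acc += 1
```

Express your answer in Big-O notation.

Each loop level contributes: n × 1. Multiplying the contributions gives O(n).

Answer: O(n)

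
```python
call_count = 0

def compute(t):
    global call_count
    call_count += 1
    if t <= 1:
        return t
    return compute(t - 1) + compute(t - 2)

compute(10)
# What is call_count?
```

Calls(t) = 1 + Calls(t-1) + Calls(t-2); Calls(0)=Calls(1)=1. For t=10 this gives 177.

Answer: 177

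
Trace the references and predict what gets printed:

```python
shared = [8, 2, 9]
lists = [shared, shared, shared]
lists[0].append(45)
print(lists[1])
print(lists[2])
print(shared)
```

Key concept: list of same reference.
Step by step:
`shared = [8, 2, 9]` → shared = [8, 2, 9]
`lists = [shared, shared, shared]` → lists = [[8, 2, 9], [8, 2, 9], [8, 2, 9]]
`lists[0].append(45)` → shared = [8, 2, 9, 45]; lists = [[8, 2, 9, 45], [8, 2, 9, 45], [8, 2, 9, 45]]
`print(lists[1])` → prints [8, 2, 9, 45]
`print(lists[2])` → prints [8, 2, 9, 45]
`print(shared)` → prints [8, 2, 9, 45]

Answer:
[8, 2, 9, 45]
[8, 2, 9, 45]
[8, 2, 9, 45]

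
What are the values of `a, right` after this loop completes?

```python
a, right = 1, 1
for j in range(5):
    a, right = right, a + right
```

Fibonacci: after 5 iterations
`a, right` takes the values: (1, 1) → (1, 2) → (2, 3) → (3, 5) → (5, 8) → (8, 13)

Answer: 8, 13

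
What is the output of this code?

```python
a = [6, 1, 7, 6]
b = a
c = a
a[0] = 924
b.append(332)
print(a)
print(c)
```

Key concept: multiple aliases.
Step by step:
`a = [6, 1, 7, 6]` → a = [6, 1, 7, 6]
`b = a` → b = [6, 1, 7, 6] (same object as a)
`c = a` → c = [6, 1, 7, 6] (same object as a, b)
`a[0] = 924` → a = [924, 1, 7, 6] (same object as b, c); b = [924, 1, 7, 6] (same object as a, c); c = [924, 1, 7, 6] (same object as a, b)
`b.append(332)` → a = [924, 1, 7, 6, 332] (same object as b, c); b = [924, 1, 7, 6, 332] (same object as a, c); c = [924, 1, 7, 6, 332] (same object as a, b)
`print(a)` → prints [924, 1, 7, 6, 332]
`print(c)` → prints [924, 1, 7, 6, 332]

Answer:
[924, 1, 7, 6, 332]
[924, 1, 7, 6, 332]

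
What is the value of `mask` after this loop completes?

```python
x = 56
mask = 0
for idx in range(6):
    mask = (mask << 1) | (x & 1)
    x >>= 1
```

Reverse lowest 6 bits of 56
`mask` takes the values: 0 → 1 → 3 → 7

Answer: 7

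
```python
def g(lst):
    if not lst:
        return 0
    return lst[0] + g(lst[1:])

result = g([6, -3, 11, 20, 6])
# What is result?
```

6 + (-3) + 11 + 20 + 6 + 0 = 40

Answer: 40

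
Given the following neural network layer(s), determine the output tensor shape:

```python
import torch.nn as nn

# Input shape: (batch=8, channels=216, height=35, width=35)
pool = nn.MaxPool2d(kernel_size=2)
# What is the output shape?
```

Input: (8, 216, 35, 35) -> Output: (8, 216, 17, 17)

Answer: (8, 216, 17, 17)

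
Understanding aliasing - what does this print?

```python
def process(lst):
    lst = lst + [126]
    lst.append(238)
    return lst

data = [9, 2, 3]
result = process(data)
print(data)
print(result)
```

Key concept: rebinding parameter vs mutation.
Step by step:
`data = [9, 2, 3]` → data = [9, 2, 3]
`result = process(data)` → result = [9, 2, 3, 126, 238]
`print(data)` → prints [9, 2, 3]
`print(result)` → prints [9, 2, 3, 126, 238]

Answer:
[9, 2, 3]
[9, 2, 3, 126, 238]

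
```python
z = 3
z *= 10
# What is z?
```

Trace:
`z = 3` → z = 3
`z *= 10` → z = 30
So z = 30

Answer: 30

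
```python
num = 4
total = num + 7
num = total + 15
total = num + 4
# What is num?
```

Trace:
`num = 4` → num = 4
`total = num + 7` → total = 11
`num = total + 15` → num = 26
`total = num + 4` → total = 30
So num = 26

Answer: 26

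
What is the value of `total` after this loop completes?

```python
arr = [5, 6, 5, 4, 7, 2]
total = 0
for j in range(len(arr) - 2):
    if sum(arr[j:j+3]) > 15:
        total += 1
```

Count windows with sum > 15
`total` takes the values: 0 → 1 → 2

Answer: 2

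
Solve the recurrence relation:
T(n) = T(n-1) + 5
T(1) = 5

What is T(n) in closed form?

Unrolling: T(n) = T(1) + 5·(n-1) = 5 + 5(n-1) = 5n.

Answer: T(n) = 5n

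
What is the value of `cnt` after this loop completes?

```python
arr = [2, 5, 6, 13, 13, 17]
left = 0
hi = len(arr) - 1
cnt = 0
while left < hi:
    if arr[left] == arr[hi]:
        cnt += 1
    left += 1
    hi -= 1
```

Count matching pairs from ends
`cnt` takes the values: 0

Answer: 0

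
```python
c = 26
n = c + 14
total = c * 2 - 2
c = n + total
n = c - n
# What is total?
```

Trace:
`c = 26` → c = 26
`n = c + 14` → n = 40
`total = c * 2 - 2` → total = 50
`c = n + total` → c = 90
`n = c - n` → n = 50
So total = 50

Answer: 50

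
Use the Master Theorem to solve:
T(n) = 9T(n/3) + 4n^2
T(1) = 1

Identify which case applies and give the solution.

a=9, b=3, f(n)=4n^2. log_3(9) = 2. Since c=2 = 2, Case 2 applies: T(n) = Θ(n^log_b(a) · log n) = O(n^2 log n).

Answer: O(n^2 log n) - Case 2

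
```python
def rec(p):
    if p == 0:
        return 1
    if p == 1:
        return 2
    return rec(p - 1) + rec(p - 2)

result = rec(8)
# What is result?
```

Build up from base cases: rec(0)=1, rec(1)=2, rec(2)=3, rec(3)=5, rec(4)=8, rec(5)=13, rec(6)=21, ..., rec(8)=55

Answer: 55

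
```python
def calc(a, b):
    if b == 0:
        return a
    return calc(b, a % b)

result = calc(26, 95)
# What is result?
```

calc(26, 95) -> calc(95, 26) -> calc(26, 17) -> calc(17, 9) -> calc(9, 8) -> calc(8, 1) -> calc(1, 0) -> 1

Answer: 1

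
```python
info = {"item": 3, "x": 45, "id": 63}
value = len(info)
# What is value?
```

Trace:
`info = {"item": 3, "x": 45, "id": 63}` → info = {'item': 3, 'x': 45, 'id': 63}
`value = len(info)` → value = 3
So value = 3

Answer: 3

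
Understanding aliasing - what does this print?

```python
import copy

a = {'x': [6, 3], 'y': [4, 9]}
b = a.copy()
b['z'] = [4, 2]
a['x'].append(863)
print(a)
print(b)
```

Key concept: shallow copy of dict with mutable values.
Step by step:
`a = {'x': [6, 3], 'y': [4, 9]}` → a = {'x': [6, 3], 'y': [4, 9]}
`b = a.copy()` → b = {'x': [6, 3], 'y': [4, 9]}
`b['z'] = [4, 2]` → b = {'x': [6, 3], 'y': [4, 9], 'z': [4, 2]}
`a['x'].append(863)` → a = {'x': [6, 3, 863], 'y': [4, 9]}; b = {'x': [6, 3, 863], 'y': [4, 9], 'z': [4, 2]}
`print(a)` → prints {'x': [6, 3, 863], 'y': [4, 9]}
`print(b)` → prints {'x': [6, 3, 863], 'y': [4, 9], 'z': [4, 2]}

Answer:
{'x': [6, 3, 863], 'y': [4, 9]}
{'x': [6, 3, 863], 'y': [4, 9], 'z': [4, 2]}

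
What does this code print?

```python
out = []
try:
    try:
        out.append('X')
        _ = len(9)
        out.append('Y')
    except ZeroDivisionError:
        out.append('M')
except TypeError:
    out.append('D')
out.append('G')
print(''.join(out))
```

Execution trace: 'X' (try body) → 'D' (outer except TypeError) → 'G' (after the try/except). Output: XDG

Answer: XDG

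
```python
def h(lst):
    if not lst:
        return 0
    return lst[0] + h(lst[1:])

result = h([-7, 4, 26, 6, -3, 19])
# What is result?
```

(-7) + 4 + 26 + 6 + (-3) + 19 + 0 = 45

Answer: 45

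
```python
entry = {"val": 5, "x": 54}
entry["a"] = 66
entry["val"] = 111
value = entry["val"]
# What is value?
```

Trace:
`entry = {"val": 5, "x": 54}` → entry = {'val': 5, 'x': 54}
`entry["a"] = 66` → entry = {'val': 5, 'x': 54, 'a': 66}
`entry["val"] = 111` → entry = {'val': 111, 'x': 54, 'a': 66}
`value = entry["val"]` → value = 111
So value = 111

Answer: 111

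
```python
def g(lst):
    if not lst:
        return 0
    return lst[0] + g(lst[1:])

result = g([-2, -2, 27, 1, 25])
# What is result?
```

(-2) + (-2) + 27 + 1 + 25 + 0 = 49

Answer: 49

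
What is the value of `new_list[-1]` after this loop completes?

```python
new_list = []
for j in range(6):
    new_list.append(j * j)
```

Last element of squares 0 to 5
`new_list` takes the values: [] → [0] → [0, 1] → [0, 1, 4] → [0, 1, 4, 9] → [0, 1, 4, 9, 16] → [0, 1, 4, 9, 16, 25]
So `new_list[-1]` = 25

Answer: 25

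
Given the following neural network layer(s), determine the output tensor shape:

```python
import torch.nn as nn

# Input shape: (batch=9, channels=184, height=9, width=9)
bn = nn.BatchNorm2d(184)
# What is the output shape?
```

Input: (9, 184, 9, 9) -> Output: (9, 184, 9, 9)

Answer: (9, 184, 9, 9)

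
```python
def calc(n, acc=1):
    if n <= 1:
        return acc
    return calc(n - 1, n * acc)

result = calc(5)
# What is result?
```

Accumulator trace (n, acc): (5, 1) -> (4, 5) -> (3, 20) -> (2, 60) -> (1, 120) -> return 120

Answer: 120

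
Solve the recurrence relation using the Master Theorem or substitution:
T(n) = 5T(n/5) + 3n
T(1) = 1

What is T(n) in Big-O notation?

By Master Theorem: a=5, b=5, f(n)=3n. Since log_5(5) = 1 and f(n) = Θ(n^1), Case 2 applies. T(n) = O(n log n).

Answer: O(n log n)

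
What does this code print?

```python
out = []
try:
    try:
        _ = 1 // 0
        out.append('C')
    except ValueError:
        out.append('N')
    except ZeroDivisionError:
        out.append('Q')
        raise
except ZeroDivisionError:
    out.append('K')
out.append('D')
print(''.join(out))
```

Execution trace: 'Q' (inner except ZeroDivisionError) → 'K' (outer except ZeroDivisionError) → 'D' (after the try/except). Output: QKD

Answer: QKD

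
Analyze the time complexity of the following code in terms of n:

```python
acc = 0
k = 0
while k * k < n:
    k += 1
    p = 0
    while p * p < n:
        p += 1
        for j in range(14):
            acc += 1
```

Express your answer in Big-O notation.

Each loop level contributes: √n × √n × 1. Multiplying the contributions gives O(n).

Answer: O(n)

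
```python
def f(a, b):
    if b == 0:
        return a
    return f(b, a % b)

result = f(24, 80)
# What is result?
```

f(24, 80) -> f(80, 24) -> f(24, 8) -> f(8, 0) -> 8

Answer: 8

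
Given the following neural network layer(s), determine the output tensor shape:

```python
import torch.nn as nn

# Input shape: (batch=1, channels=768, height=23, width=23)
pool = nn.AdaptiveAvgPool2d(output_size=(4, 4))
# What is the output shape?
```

Input: (1, 768, 23, 23) -> Output: (1, 768, 4, 4)

Answer: (1, 768, 4, 4)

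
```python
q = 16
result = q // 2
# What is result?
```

Trace:
`q = 16` → q = 16
`result = q // 2` → result = 8
So result = 8

Answer: 8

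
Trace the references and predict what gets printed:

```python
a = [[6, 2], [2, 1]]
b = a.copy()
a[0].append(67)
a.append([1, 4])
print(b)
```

Key concept: shallow copy with nested lists.
Step by step:
`a = [[6, 2], [2, 1]]` → a = [[6, 2], [2, 1]]
`b = a.copy()` → b = [[6, 2], [2, 1]]
`a[0].append(67)` → a = [[6, 2, 67], [2, 1]]; b = [[6, 2, 67], [2, 1]]
`a.append([1, 4])` → a = [[6, 2, 67], [2, 1], [1, 4]]
`print(b)` → prints [[6, 2, 67], [2, 1]]

Answer: [[6, 2, 67], [2, 1]]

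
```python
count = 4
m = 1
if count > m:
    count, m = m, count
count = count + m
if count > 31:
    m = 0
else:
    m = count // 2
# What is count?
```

Trace:
`count = 4` → count = 4
`m = 1` → m = 1
`if count > m: ...` → count > m is True → count = 1; m = 4
`count = count + m` → count = 5
`if count > 31: ...` → count > 31 is False, take else branch → m = 2
So count = 5

Answer: 5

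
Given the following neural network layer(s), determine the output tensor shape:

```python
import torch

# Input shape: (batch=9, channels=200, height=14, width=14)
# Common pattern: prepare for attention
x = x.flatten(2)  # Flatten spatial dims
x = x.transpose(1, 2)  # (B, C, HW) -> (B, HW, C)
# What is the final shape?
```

Input: (9, 200, 14, 14) -> after flatten(2): (9, 200, 196) -> Output: (9, 196, 200)

Answer: (9, 196, 200)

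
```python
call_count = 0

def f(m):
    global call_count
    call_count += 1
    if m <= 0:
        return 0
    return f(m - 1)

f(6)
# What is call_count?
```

Linear recursion stepping by 1: 7 calls from m=6 down to ≤0.

Answer: 7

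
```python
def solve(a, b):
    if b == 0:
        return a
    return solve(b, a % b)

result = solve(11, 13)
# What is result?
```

solve(11, 13) -> solve(13, 11) -> solve(11, 2) -> solve(2, 1) -> solve(1, 0) -> 1

Answer: 1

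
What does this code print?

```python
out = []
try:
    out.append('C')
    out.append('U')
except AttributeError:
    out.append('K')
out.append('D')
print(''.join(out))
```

Execution trace: 'C' (try body) → 'U' (try body, no exception) → 'D' (after the try/except). Output: CUD

Answer: CUD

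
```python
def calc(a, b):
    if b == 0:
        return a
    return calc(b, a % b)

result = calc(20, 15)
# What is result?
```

calc(20, 15) -> calc(15, 5) -> calc(5, 0) -> 5

Answer: 5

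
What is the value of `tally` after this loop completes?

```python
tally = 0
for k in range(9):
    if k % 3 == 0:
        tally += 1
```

Count numbers divisible by 3 in range(9)
`tally` takes the values: 0 → 1 → 2 → 3

Answer: 3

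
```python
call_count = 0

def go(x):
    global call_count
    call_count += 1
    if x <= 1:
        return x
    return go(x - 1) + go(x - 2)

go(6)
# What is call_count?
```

Calls(x) = 1 + Calls(x-1) + Calls(x-2); Calls(0)=Calls(1)=1. For x=6 this gives 25.

Answer: 25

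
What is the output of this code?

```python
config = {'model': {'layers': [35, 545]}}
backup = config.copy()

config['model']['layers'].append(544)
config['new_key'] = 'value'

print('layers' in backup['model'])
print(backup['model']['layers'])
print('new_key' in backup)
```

Key concept: shallow copy gotcha with nested dict.
Step by step:
`config = {'model': {'layers': [35, 545]}}` → config = {'model': {'layers': [35, 545]}}
`backup = config.copy()` → backup = {'model': {'layers': [35, 545]}}
`config['model']['layers'].append(544)` → config = {'model': {'layers': [35, 545, 544]}}; backup = {'model': {'layers': [35, 545, 544]}}
`config['new_key'] = 'value'` → config = {'model': {'layers': [35, 545, 544]}, 'new_key': 'value'}
`print('layers' in backup['model'])` → prints True
`print(backup['model']['layers'])` → prints [35, 545, 544]
`print('new_key' in backup)` → prints False

Answer:
True
[35, 545, 544]
False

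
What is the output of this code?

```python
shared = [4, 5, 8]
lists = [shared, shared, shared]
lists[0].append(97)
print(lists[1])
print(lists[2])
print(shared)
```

Key concept: list of same reference.
Step by step:
`shared = [4, 5, 8]` → shared = [4, 5, 8]
`lists = [shared, shared, shared]` → lists = [[4, 5, 8], [4, 5, 8], [4, 5, 8]]
`lists[0].append(97)` → shared = [4, 5, 8, 97]; lists = [[4, 5, 8, 97], [4, 5, 8, 97], [4, 5, 8, 97]]
`print(lists[1])` → prints [4, 5, 8, 97]
`print(lists[2])` → prints [4, 5, 8, 97]
`print(shared)` → prints [4, 5, 8, 97]

Answer:
[4, 5, 8, 97]
[4, 5, 8, 97]
[4, 5, 8, 97]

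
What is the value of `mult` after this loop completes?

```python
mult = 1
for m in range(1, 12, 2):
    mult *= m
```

Product of 1, 3, 5, ... up to 11
`mult` takes the values: 1 → 3 → 15 → 105 → 945 → 10395

Answer: 10395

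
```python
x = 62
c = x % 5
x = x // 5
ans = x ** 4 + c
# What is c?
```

Trace:
`x = 62` → x = 62
`c = x % 5` → c = 2
`x = x // 5` → x = 12
`ans = x ** 4 + c` → ans = 20738
So c = 2

Answer: 2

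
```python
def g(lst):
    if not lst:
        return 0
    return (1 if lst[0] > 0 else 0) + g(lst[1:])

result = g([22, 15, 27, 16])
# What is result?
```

Count of positive elements in [22, 15, 27, 16] = 4

Answer: 4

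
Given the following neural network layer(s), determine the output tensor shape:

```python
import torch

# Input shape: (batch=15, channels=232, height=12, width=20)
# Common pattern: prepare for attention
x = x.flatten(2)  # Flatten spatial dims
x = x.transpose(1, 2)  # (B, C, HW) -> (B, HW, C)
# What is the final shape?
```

Input: (15, 232, 12, 20) -> after flatten(2): (15, 232, 240) -> Output: (15, 240, 232)

Answer: (15, 240, 232)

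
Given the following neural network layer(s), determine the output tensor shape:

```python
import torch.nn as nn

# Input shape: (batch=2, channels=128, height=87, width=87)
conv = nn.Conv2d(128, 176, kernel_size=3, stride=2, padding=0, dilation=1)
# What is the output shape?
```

Input: (2, 128, 87, 87) -> Output: (2, 176, 43, 43)

Answer: (2, 176, 43, 43)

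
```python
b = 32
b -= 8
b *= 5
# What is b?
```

Trace:
`b = 32` → b = 32
`b -= 8` → b = 24
`b *= 5` → b = 120
So b = 120

Answer: 120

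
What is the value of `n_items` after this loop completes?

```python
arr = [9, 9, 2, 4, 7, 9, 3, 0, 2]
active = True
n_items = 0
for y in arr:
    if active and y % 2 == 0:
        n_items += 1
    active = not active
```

Count even values at even positions
`n_items` takes the values: 0 → 1 → 2

Answer: 2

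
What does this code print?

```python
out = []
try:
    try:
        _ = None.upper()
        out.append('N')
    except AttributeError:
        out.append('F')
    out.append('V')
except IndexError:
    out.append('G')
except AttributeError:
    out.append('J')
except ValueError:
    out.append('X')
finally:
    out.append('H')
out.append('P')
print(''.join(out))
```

Execution trace: 'F' (inner except AttributeError) → 'V' (try body, no exception) → 'H' (finally) → 'P' (after the try/except). Output: FVHP

Answer: FVHP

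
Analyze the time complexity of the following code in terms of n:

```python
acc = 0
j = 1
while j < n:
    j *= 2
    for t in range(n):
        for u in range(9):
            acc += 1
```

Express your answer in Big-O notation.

Each loop level contributes: log n × n × 1. Multiplying the contributions gives O(n log n).

Answer: O(n log n)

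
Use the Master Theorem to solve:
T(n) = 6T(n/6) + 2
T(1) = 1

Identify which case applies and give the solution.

a=6, b=6, f(n)=2. log_6(6) = 1. Since c=0 < 1, Case 1 applies: T(n) = Θ(n^log_b(a)) = O(n).

Answer: O(n) - Case 1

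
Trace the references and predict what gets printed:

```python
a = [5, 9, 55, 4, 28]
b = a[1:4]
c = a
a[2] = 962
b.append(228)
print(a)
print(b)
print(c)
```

Key concept: slice vs alias.
Step by step:
`a = [5, 9, 55, 4, 28]` → a = [5, 9, 55, 4, 28]
`b = a[1:4]` → b = [9, 55, 4]
`c = a` → c = [5, 9, 55, 4, 28] (same object as a)
`a[2] = 962` → a = [5, 9, 962, 4, 28] (same object as c); c = [5, 9, 962, 4, 28] (same object as a)
`b.append(228)` → b = [9, 55, 4, 228]
`print(a)` → prints [5, 9, 962, 4, 28]
`print(b)` → prints [9, 55, 4, 228]
`print(c)` → prints [5, 9, 962, 4, 28]

Answer:
[5, 9, 962, 4, 28]
[9, 55, 4, 228]
[5, 9, 962, 4, 28]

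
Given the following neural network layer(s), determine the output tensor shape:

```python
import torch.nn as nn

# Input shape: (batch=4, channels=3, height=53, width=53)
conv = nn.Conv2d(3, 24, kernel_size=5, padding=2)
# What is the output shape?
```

Input: (4, 3, 53, 53) -> Output: (4, 24, 53, 53)

Answer: (4, 24, 53, 53)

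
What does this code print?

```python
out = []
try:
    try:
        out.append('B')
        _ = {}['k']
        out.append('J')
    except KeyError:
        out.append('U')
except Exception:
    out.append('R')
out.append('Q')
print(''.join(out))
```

Execution trace: 'B' (inner try body) → 'U' (inner except KeyError) → 'Q' (after the try/except). Output: BUQ

Answer: BUQ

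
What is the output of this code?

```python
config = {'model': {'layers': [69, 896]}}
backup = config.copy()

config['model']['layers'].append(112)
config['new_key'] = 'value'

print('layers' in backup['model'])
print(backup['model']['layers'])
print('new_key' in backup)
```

Key concept: shallow copy gotcha with nested dict.
Step by step:
`config = {'model': {'layers': [69, 896]}}` → config = {'model': {'layers': [69, 896]}}
`backup = config.copy()` → backup = {'model': {'layers': [69, 896]}}
`config['model']['layers'].append(112)` → config = {'model': {'layers': [69, 896, 112]}}; backup = {'model': {'layers': [69, 896, 112]}}
`config['new_key'] = 'value'` → config = {'model': {'layers': [69, 896, 112]}, 'new_key': 'value'}
`print('layers' in backup['model'])` → prints True
`print(backup['model']['layers'])` → prints [69, 896, 112]
`print('new_key' in backup)` → prints False

Answer:
True
[69, 896, 112]
False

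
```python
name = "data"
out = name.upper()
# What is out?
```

Trace:
`name = "data"` → name = 'data'
`out = name.upper()` → out = 'DATA'
So out = 'DATA'

Answer: 'DATA'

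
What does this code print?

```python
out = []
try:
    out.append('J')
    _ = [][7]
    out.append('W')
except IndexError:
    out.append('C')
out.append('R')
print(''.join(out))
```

Execution trace: 'J' (try body) → 'C' (except IndexError) → 'R' (after the try/except). Output: JCR

Answer: JCR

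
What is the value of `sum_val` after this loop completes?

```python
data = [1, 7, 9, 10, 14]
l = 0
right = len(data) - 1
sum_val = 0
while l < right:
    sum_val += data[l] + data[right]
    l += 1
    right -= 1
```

Sum of pairs from ends
`sum_val` takes the values: 0 → 15 → 32

Answer: 32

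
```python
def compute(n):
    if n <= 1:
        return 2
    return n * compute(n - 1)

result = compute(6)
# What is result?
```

compute(6) = 6 * 5 * 4 * 3 * 2 * 2 = 1440

Answer: 1440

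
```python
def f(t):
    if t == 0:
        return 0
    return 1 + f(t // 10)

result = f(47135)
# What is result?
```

Count of digits of 47135: 5

Answer: 5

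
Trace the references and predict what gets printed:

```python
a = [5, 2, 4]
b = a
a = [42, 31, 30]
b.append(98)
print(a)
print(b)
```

Key concept: rebinding vs mutation: a is rebound to a new list, b still points at the original.
Step by step:
`a = [5, 2, 4]` → a = [5, 2, 4]
`b = a` → b = [5, 2, 4] (same object as a)
`a = [42, 31, 30]` → a = [42, 31, 30]
`b.append(98)` → b = [5, 2, 4, 98]
`print(a)` → prints [42, 31, 30]
`print(b)` → prints [5, 2, 4, 98]

Answer:
[42, 31, 30]
[5, 2, 4, 98]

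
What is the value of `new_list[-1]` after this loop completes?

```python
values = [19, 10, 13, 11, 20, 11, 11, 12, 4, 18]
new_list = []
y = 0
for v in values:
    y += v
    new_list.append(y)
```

Cumulative sum ends at 129
`new_list` takes the values: [] → [19] → [19, 29] → [19, 29, 42] → [19, 29, 42, 53] → [19, 29, 42, 53, 73] → [19, 29, 42, 53, 73, 84] → [19, 29, 42, 53, 73, 84, 95] → [19, 29, 42, 53, 73, 84, 95, 107] → [19, 29, 42, 53, 73, 84, 95, 107, 111] → [19, 29, 42, 53, 73, 84, 95, 107, 111, 129]
So `new_list[-1]` = 129

Answer: 129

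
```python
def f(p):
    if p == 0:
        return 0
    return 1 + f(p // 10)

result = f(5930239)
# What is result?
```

Count of digits of 5930239: 7

Answer: 7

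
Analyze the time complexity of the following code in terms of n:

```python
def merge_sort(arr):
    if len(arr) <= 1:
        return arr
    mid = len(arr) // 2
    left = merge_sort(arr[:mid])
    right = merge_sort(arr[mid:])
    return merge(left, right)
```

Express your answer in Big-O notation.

This is Merge sort. Time complexity: O(n log n).

Answer: O(n log n)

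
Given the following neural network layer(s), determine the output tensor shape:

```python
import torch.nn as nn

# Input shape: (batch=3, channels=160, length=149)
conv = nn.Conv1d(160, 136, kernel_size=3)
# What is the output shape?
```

Input: (3, 160, 149) -> Output: (3, 136, 147)

Answer: (3, 136, 147)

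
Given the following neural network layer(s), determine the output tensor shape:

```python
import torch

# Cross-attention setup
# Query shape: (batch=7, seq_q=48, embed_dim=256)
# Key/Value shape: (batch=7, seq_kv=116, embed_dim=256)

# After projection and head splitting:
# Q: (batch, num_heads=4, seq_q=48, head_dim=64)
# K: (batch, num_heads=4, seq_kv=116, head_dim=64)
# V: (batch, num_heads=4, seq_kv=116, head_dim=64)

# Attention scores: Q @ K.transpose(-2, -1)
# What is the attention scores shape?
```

Input: (7, 48, 256) -> Output: (7, 4, 48, 116)

Answer: (7, 4, 48, 116)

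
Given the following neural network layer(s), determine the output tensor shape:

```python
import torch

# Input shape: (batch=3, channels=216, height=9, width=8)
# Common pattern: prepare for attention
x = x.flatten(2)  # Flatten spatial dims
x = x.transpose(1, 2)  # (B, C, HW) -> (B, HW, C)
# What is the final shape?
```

Input: (3, 216, 9, 8) -> after flatten(2): (3, 216, 72) -> Output: (3, 72, 216)

Answer: (3, 72, 216)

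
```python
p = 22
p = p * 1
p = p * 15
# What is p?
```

Trace:
`p = 22` → p = 22
`p = p * 1` → p = 22
`p = p * 15` → p = 330
So p = 330

Answer: 330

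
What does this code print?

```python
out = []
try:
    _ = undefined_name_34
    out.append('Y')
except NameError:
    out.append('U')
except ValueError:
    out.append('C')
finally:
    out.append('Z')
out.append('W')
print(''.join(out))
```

Execution trace: 'U' (except NameError) → 'Z' (finally) → 'W' (after the try/except). Output: UZW

Answer: UZW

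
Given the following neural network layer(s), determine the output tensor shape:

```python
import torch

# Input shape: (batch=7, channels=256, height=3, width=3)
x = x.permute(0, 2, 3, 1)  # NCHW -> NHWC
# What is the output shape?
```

Input: (7, 256, 3, 3) -> Output: (7, 3, 3, 256)

Answer: (7, 3, 3, 256)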